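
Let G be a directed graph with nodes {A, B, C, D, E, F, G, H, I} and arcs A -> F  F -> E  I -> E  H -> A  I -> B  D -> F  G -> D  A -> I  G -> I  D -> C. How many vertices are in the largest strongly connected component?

{G} is an SCC by itself.
{D} is an SCC by itself.
{I} is an SCC by itself.
{F} is an SCC by itself.
{A} is an SCC by itself.
(and 4 more singleton SCCs)
The largest has 1 vertex.

1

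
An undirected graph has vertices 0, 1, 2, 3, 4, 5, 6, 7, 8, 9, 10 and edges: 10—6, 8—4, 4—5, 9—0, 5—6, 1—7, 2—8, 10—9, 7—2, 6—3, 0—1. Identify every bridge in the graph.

3-6

The edges on the cycle 10-9-0-1-7-2-8-4-5-6-10 are not bridges since each lies on that cycle.
But removing 6—3 disconnects 6 from 3 — this is a bridge.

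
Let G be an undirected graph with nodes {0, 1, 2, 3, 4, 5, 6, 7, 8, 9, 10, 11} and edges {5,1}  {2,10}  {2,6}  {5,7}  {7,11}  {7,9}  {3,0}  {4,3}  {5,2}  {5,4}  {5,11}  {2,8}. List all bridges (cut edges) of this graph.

0-3, 1-5, 10-2, 2-5, 2-6, 2-8, 3-4, 4-5, 7-9

The edges on the cycle 5-7-11-5 are not bridges since each lies on that cycle.
But removing 3–0 disconnects 3 from 0; removing 6–2 disconnects 6 from 2; removing 2–10 disconnects 2 from 10; removing 5–2 disconnects 5 from 2 — these are bridges.
In total 9 edges are bridges.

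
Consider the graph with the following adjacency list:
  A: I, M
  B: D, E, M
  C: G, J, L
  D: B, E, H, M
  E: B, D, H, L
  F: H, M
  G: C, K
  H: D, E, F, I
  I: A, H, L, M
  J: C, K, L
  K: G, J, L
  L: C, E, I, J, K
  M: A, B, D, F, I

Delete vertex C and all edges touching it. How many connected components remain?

With C gone, the remaining components are: {A, B, D, E, F, G, H, I, J, K, L, M}.
That is 1 component.

1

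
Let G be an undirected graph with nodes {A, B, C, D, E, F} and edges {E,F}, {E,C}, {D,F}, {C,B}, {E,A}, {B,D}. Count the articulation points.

1

Removing E increases the component count from 1 to 2, so E is a cut vertex.
By contrast removing C leaves 1 component; it is not a cut vertex. No other vertex is a cut vertex either.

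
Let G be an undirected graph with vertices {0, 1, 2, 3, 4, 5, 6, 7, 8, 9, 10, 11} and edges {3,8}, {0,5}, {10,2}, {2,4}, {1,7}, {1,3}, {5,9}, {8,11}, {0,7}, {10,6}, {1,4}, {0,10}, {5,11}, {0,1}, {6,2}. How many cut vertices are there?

1

Removing 5 increases the component count from 1 to 2, so 5 is a cut vertex.
By contrast removing 4 leaves 1 component; it is not a cut vertex. No other vertex is a cut vertex either.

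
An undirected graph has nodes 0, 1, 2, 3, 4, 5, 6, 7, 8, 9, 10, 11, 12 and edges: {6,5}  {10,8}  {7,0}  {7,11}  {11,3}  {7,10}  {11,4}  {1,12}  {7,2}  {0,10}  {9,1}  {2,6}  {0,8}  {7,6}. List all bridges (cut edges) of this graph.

The edges on the cycle 0-10-8-0 are not bridges since each lies on that cycle.
But removing 5—6 disconnects 5 from 6; removing 11—4 disconnects 11 from 4; removing 1—12 disconnects 1 from 12; removing 11—3 disconnects 11 from 3 — these are bridges.
In total 6 edges are bridges.

1-12, 1-9, 11-3, 11-4, 11-7, 5-6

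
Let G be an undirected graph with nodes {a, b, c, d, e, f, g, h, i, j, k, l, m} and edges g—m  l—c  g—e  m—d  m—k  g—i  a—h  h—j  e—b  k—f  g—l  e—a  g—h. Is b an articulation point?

No

Deleting b leaves 1 component (was 1), so b is not a cut vertex.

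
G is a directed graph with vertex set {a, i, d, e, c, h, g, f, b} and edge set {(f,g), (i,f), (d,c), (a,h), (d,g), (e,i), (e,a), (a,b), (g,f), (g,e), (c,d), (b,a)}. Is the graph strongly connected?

There is no directed path from h to c, so the graph is not strongly connected.

No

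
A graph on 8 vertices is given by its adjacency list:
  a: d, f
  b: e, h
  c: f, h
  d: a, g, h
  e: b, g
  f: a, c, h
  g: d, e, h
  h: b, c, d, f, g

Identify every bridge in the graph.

none

The edges on the cycle h-f-c-h are not bridges since each lies on that cycle.
Every edge lies on some cycle, so there are no bridges.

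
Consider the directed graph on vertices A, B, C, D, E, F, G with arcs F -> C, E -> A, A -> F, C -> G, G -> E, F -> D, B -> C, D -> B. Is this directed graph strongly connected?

From B we can reach every vertex (A, B, C, D, E, F, G), and every vertex can reach B (A, B, C, D, E, F, G). So the whole graph is one strongly connected component.

Yes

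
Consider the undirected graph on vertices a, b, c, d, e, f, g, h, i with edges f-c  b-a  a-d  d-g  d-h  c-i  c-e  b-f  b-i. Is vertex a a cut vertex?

Deleting a raises the number of components from 1 to 2, so a is a cut vertex.

Yes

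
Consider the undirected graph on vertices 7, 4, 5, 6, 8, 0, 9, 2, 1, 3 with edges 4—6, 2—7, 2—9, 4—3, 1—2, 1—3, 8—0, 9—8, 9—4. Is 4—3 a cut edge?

After removing 4—3, the path 4-9-2-1-3 still connects them, so the edge is not a bridge.

No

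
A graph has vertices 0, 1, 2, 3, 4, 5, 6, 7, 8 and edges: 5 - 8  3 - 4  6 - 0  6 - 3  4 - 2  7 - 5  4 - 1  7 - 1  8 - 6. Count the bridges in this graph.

The edges on the cycle 7-5-8-6-3-4-1-7 are not bridges since each lies on that cycle.
But removing 0 - 6 disconnects 0 from 6; removing 4 - 2 disconnects 4 from 2 — these are bridges.
That makes 2 bridges.

2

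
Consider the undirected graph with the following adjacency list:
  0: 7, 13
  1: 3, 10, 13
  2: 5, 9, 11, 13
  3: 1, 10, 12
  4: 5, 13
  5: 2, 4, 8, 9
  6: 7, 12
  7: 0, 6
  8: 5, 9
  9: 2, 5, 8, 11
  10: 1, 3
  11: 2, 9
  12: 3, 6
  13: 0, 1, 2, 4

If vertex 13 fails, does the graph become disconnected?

Yes

Deleting 13 raises the number of components from 1 to 2, so 13 is a cut vertex.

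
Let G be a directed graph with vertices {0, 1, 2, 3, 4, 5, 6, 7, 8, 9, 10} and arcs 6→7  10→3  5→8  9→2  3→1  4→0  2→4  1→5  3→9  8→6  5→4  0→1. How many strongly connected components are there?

8

{0, 1, 4, 5} are all mutually reachable — one SCC of size 4.
{7} is an SCC by itself.
{3} is an SCC by itself.
{6} is an SCC by itself.
{2} is an SCC by itself.
(and 3 more singleton SCCs)
That gives 8 strongly connected components.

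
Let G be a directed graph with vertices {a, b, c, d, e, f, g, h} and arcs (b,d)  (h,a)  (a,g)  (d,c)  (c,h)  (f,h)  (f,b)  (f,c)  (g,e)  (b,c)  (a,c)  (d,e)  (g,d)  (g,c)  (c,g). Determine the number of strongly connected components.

4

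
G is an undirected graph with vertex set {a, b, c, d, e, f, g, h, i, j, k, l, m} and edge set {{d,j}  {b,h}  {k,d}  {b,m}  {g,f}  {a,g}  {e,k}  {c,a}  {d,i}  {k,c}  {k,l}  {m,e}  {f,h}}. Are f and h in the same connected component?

From f we can reach a, b, c, d, e, f, g, h, i, j, k, l, m, which includes h.

Yes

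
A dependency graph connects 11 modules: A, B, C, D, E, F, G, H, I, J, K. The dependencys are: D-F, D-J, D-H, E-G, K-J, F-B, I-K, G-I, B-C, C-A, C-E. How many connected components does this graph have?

1

Starting from A we can reach A, B, C, D, E, F, G, H, I, J, K. That is one component of size 11.
Total: 1 component.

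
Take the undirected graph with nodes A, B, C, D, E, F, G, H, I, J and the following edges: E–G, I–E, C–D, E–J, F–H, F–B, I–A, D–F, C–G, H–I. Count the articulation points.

3

Removing E increases the component count from 1 to 2, so E is a cut vertex.
Removing F increases the component count from 1 to 2, so F is a cut vertex.
Removing I increases the component count from 1 to 2, so I is a cut vertex.
By contrast removing H leaves 1 component; it is not a cut vertex. No other vertex is a cut vertex either.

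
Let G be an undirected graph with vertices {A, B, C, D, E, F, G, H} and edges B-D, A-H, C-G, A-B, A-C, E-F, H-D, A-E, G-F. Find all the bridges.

none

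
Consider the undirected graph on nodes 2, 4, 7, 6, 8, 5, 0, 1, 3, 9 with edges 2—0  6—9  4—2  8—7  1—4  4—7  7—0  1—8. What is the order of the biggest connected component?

5 is isolated — a component by itself.
3 is isolated — a component by itself.
Starting from 6 we can reach 6, 9. That is one component of size 2.
Starting from 0 we can reach 0, 1, 2, 4, 7, 8. That is one component of size 6.
The largest has 6 vertices.

6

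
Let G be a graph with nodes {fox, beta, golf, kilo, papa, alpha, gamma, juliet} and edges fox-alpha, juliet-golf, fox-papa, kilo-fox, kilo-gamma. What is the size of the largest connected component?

beta is isolated — a component by itself.
Starting from golf we can reach golf, juliet. That is one component of size 2.
Starting from fox we can reach fox, kilo, papa, alpha, gamma. That is one component of size 5.
The largest has 5 vertices.

5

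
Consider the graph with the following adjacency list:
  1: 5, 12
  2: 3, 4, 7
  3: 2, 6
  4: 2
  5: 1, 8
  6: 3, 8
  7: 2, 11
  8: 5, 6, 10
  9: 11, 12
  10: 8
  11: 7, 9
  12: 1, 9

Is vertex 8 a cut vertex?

Yes

Deleting 8 raises the number of components from 1 to 2, so 8 is a cut vertex.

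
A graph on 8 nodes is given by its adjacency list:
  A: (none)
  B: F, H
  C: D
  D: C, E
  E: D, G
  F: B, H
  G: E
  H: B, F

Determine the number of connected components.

3

A is isolated — a component by itself.
Starting from B we can reach B, F, H. That is one component of size 3.
Starting from C we can reach C, D, E, G. That is one component of size 4.
Total: 3 components.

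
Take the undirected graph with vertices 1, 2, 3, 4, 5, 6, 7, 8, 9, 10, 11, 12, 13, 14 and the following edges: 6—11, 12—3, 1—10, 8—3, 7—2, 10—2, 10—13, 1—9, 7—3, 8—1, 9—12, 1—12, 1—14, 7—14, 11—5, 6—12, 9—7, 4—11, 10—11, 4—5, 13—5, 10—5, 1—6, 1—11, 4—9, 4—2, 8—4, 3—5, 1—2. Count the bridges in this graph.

The edges on the cycle 8-4-5-13-10-1-8 are not bridges since each lies on that cycle.
Every edge lies on some cycle, so there are no bridges.

0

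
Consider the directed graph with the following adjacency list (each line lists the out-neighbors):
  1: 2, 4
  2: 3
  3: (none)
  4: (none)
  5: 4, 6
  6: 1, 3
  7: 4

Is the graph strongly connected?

No

There is no directed path from 7 to 5, so the graph is not strongly connected.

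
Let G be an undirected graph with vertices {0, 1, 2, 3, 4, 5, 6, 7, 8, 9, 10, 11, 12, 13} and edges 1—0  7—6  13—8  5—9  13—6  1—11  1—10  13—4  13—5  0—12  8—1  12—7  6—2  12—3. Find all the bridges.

The edges on the cycle 13-8-1-0-12-7-6-13 are not bridges since each lies on that cycle.
But removing 1—11 disconnects 1 from 11; removing 13—5 disconnects 13 from 5; removing 6—2 disconnects 6 from 2; removing 1—10 disconnects 1 from 10 — these are bridges.
In total 7 edges are bridges.

1-10, 1-11, 12-3, 13-4, 13-5, 2-6, 5-9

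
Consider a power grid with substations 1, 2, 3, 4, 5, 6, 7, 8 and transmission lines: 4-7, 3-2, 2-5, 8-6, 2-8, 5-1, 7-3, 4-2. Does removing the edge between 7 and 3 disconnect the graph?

No

After removing 7-3, the path 7-4-2-3 still connects them, so the edge is not a bridge.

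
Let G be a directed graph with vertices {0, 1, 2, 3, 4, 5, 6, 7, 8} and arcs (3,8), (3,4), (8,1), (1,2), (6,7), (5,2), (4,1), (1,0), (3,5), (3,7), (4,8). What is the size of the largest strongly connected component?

1

{8} is an SCC by itself.
{7} is an SCC by itself.
{6} is an SCC by itself.
{5} is an SCC by itself.
{0} is an SCC by itself.
(and 4 more singleton SCCs)
The largest has 1 vertex.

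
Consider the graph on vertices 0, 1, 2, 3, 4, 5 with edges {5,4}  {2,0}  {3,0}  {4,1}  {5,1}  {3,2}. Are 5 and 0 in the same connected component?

The component containing 5 is {1, 4, 5}, and 0 is not in it.

No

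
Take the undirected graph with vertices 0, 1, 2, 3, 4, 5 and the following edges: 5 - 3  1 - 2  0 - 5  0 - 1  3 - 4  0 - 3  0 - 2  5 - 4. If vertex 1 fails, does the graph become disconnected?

Deleting 1 leaves 1 component (was 1) (its neighbors 0, 2 remain connected to each other), so 1 is not a cut vertex.

No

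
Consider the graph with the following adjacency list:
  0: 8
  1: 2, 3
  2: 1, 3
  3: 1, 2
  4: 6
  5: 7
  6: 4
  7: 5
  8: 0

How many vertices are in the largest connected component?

Starting from 5 we can reach 5, 7. That is one component of size 2.
Starting from 0 we can reach 0, 8. That is one component of size 2.
Starting from 4 we can reach 4, 6. That is one component of size 2.
Starting from 1 we can reach 1, 2, 3. That is one component of size 3.
The largest has 3 vertices.

3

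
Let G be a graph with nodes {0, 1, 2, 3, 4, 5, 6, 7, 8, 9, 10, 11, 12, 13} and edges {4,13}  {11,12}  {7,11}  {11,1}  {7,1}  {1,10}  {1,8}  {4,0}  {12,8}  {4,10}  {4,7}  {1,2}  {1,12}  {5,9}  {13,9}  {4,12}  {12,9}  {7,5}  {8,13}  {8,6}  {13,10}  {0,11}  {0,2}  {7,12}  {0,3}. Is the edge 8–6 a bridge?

Yes

Removing 8–6 leaves no path between 8 and 6: the component count goes from 1 to 2. So it is a bridge.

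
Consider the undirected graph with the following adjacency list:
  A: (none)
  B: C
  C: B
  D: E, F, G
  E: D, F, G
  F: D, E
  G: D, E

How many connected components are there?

A is isolated — a component by itself.
Starting from B we can reach B, C. That is one component of size 2.
Starting from D we can reach D, E, F, G. That is one component of size 4.
Total: 3 components.

3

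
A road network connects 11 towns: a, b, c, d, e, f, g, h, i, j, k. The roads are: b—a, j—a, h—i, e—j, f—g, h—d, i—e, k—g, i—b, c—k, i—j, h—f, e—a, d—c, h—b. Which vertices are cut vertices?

h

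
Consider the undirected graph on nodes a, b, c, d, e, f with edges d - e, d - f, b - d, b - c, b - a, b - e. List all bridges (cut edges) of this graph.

a-b, b-c, d-f

The edges on the cycle b-d-e-b are not bridges since each lies on that cycle.
But removing d - f disconnects d from f; removing b - a disconnects b from a; removing b - c disconnects b from c — these are bridges.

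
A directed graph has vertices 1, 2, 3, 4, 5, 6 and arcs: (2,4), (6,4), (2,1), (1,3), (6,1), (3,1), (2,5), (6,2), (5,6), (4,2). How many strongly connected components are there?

2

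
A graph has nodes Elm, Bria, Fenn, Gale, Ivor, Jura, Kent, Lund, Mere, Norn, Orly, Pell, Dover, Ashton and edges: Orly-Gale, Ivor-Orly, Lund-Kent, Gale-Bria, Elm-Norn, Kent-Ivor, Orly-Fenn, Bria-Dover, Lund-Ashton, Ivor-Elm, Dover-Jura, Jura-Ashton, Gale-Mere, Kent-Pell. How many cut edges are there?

The edges on the cycle Lund-Kent-Ivor-Orly-Gale-Bria-Dover-Jura-Ashton-Lund are not bridges since each lies on that cycle.
But removing Fenn-Orly disconnects Fenn from Orly; removing Ivor-Elm disconnects Ivor from Elm; removing Mere-Gale disconnects Mere from Gale; removing Elm-Norn disconnects Elm from Norn — these are bridges.
In total 5 edges are bridges.

5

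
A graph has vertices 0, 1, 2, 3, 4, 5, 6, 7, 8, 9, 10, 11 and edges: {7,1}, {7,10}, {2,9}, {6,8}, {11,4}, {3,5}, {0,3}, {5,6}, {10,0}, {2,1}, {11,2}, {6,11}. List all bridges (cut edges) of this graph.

11-4, 2-9, 6-8

The edges on the cycle 7-10-0-3-5-6-11-2-1-7 are not bridges since each lies on that cycle.
But removing 9—2 disconnects 9 from 2; removing 4—11 disconnects 4 from 11; removing 8—6 disconnects 8 from 6 — these are bridges.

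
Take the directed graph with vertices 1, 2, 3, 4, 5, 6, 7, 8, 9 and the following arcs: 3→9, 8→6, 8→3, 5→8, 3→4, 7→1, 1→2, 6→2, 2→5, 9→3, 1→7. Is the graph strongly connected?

There is no directed path from 6 to 7, so the graph is not strongly connected.

No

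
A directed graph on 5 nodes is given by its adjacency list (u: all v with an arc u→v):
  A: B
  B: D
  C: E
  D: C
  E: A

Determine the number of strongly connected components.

1

{A, B, C, D, E} are all mutually reachable — one SCC of size 5.
That gives 1 strongly connected component.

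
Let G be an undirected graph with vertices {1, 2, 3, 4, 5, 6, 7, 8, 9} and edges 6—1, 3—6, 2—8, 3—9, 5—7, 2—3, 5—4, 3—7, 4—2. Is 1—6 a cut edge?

Removing 1—6 leaves no path between 1 and 6: the component count goes from 1 to 2. So it is a bridge.

Yes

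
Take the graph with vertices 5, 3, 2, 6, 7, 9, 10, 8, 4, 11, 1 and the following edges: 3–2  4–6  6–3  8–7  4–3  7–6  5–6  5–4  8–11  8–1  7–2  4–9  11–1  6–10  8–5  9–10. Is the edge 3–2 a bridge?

No

After removing 3–2, the path 3-6-7-2 still connects them, so the edge is not a bridge.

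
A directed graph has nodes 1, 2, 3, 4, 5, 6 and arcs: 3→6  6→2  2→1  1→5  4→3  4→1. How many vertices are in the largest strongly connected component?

{1} is an SCC by itself.
{5} is an SCC by itself.
{3} is an SCC by itself.
{4} is an SCC by itself.
{2} is an SCC by itself.
(and 1 more singleton SCC)
The largest has 1 vertex.

1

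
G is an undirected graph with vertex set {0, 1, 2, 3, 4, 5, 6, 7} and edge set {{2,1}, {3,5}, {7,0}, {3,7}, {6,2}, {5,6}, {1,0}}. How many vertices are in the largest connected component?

7

4 is isolated — a component by itself.
Starting from 0 we can reach 0, 1, 2, 3, 5, 6, 7. That is one component of size 7.
The largest has 7 vertices.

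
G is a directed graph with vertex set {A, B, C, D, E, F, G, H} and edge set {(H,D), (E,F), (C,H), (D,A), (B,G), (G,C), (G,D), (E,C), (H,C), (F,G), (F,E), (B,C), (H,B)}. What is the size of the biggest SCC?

4

{B, C, G, H} are all mutually reachable — one SCC of size 4.
{E, F} are all mutually reachable — one SCC of size 2.
{D} is an SCC by itself.
{A} is an SCC by itself.
The largest has 4 vertices.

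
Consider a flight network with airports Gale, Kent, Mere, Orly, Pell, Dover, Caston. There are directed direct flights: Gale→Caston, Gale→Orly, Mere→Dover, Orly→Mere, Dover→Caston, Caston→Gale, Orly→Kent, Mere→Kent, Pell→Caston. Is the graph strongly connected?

There is no directed path from Dover to Pell, so the graph is not strongly connected.

No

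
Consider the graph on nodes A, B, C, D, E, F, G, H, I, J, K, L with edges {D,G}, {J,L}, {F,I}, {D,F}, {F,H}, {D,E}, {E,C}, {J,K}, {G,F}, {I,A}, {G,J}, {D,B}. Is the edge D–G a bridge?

No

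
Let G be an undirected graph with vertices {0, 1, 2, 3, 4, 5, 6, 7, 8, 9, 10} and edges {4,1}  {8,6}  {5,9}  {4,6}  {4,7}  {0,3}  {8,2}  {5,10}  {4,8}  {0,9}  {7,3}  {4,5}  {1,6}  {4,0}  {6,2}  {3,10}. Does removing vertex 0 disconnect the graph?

No

Deleting 0 leaves 1 component (was 1) (its neighbors 3, 4, 9 remain connected to each other), so 0 is not a cut vertex.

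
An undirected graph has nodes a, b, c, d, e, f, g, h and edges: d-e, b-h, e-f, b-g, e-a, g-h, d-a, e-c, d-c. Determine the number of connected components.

2

Starting from b we can reach b, g, h. That is one component of size 3.
Starting from a we can reach a, c, d, e, f. That is one component of size 5.
Total: 2 components.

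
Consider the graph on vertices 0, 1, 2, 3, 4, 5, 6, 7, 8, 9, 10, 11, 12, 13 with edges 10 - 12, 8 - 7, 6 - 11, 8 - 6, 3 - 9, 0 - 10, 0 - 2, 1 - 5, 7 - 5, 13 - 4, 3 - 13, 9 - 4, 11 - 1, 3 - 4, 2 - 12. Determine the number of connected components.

Starting from 0 we can reach 0, 2, 10, 12. That is one component of size 4.
Starting from 3 we can reach 3, 4, 9, 13. That is one component of size 4.
Starting from 1 we can reach 1, 5, 6, 7, 8, 11. That is one component of size 6.
Total: 3 components.

3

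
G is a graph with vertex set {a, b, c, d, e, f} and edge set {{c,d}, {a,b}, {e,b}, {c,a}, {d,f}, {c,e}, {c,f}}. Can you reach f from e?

From e we can reach a, b, c, d, e, f, which includes f.

Yes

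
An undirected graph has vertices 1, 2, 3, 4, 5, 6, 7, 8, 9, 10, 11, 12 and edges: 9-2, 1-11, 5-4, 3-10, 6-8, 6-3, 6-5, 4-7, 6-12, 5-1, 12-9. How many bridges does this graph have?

11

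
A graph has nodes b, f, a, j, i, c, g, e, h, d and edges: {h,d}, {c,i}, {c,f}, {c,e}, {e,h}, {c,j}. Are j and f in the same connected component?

Yes

From j we can reach c, d, e, f, h, i, j, which includes f.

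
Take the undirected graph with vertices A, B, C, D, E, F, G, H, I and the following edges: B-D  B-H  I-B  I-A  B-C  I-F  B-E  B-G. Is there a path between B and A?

Yes

From B we can reach A, B, C, D, E, F, G, H, I, which includes A.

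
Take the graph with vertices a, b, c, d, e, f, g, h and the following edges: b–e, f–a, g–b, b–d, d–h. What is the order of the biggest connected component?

c is isolated — a component by itself.
Starting from a we can reach a, f. That is one component of size 2.
Starting from b we can reach b, d, e, g, h. That is one component of size 5.
The largest has 5 vertices.

5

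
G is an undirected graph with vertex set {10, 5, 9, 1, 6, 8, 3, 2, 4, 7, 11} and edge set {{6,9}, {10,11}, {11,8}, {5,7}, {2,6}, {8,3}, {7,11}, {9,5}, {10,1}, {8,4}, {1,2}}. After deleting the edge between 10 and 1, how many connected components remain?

1

10 and 1 are still connected via 10-11-7-5-9-6-2-1, so the component count stays at 1.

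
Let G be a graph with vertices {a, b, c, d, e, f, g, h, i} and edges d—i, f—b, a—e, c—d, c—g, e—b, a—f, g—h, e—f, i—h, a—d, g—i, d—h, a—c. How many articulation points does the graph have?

1

Removing a increases the component count from 1 to 2, so a is a cut vertex.
By contrast removing f leaves 1 component; it is not a cut vertex. No other vertex is a cut vertex either.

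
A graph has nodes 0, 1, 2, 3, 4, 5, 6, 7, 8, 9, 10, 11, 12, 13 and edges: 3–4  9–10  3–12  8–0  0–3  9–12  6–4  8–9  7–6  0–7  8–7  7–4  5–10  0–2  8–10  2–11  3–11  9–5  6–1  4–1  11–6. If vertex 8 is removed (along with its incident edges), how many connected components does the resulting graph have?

2

With 8 gone, the remaining components are: {13}; {0, 1, 2, 3, 4, 5, 6, 7, 9, 10, 11, 12}.
That is 2 components.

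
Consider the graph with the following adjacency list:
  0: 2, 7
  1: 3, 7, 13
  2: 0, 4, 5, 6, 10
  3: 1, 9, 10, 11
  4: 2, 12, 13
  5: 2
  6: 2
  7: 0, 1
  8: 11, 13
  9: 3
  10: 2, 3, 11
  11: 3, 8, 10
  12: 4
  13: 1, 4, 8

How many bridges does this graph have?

The edges on the cycle 2-4-13-1-3-10-2 are not bridges since each lies on that cycle.
But removing 4-12 disconnects 4 from 12; removing 9-3 disconnects 9 from 3; removing 2-5 disconnects 2 from 5; removing 2-6 disconnects 2 from 6 — these are bridges.
That makes 4 bridges.

4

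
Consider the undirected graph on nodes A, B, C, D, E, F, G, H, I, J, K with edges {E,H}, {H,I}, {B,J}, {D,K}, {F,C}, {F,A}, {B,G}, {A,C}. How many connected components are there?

4

Starting from D we can reach D, K. That is one component of size 2.
Starting from A we can reach A, C, F. That is one component of size 3.
Starting from E we can reach E, H, I. That is one component of size 3.
Starting from B we can reach B, G, J. That is one component of size 3.
Total: 4 components.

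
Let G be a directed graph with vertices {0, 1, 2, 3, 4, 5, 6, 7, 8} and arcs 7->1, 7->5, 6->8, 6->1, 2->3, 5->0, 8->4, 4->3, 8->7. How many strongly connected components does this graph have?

{6} is an SCC by itself.
{1} is an SCC by itself.
{8} is an SCC by itself.
{0} is an SCC by itself.
{7} is an SCC by itself.
(and 4 more singleton SCCs)
That gives 9 strongly connected components.

9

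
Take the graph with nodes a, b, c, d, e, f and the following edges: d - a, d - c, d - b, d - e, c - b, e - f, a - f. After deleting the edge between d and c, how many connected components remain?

1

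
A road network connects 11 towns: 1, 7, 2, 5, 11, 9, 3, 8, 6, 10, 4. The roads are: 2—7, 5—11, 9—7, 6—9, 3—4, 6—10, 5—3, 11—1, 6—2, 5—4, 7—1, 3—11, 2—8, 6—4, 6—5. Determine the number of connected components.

Starting from 1 we can reach 1, 2, 3, 4, 5, 6, 7, 8, 9, 10, 11. That is one component of size 11.
Total: 1 component.

1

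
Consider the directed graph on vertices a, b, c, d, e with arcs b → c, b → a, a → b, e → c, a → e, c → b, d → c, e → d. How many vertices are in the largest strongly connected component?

{a, b, c, d, e} are all mutually reachable — one SCC of size 5.
The largest has 5 vertices.

5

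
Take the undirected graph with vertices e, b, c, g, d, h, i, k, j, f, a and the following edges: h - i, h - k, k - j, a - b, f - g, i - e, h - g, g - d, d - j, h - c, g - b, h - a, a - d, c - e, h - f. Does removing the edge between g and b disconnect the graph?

After removing g - b, the path g-h-a-b still connects them, so the edge is not a bridge.

No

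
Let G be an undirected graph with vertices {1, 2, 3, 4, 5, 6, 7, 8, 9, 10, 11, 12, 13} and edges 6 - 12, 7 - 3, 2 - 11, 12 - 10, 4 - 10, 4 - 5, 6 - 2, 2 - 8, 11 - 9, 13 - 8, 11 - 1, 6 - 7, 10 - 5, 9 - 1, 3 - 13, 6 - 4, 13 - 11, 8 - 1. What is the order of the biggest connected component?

13

Starting from 1 we can reach 1, 2, 3, 4, 5, 6, 7, 8, 9, 10, 11, 12, 13. That is one component of size 13.
The largest has 13 vertices.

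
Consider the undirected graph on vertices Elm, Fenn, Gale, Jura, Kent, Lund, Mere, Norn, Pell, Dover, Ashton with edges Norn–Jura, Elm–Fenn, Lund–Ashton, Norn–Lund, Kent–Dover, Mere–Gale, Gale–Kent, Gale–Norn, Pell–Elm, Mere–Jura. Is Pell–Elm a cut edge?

Yes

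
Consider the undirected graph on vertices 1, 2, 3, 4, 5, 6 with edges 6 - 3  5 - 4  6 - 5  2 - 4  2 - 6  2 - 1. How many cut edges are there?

The edges on the cycle 2-6-5-4-2 are not bridges since each lies on that cycle.
But removing 6 - 3 disconnects 6 from 3; removing 2 - 1 disconnects 2 from 1 — these are bridges.
That makes 2 bridges.

2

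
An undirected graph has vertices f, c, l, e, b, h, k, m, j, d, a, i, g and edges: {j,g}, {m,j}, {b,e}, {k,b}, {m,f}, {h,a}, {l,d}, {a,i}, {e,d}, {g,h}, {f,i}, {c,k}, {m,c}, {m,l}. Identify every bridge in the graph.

The edges on the cycle m-j-g-h-a-i-f-m are not bridges since each lies on that cycle.
Every edge lies on some cycle, so there are no bridges.

none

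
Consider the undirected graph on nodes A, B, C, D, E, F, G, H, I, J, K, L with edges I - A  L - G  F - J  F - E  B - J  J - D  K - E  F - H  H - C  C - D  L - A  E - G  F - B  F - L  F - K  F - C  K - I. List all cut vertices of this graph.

Removing F increases the component count from 1 to 2, so F is a cut vertex.
By contrast removing G leaves 1 component; it is not a cut vertex. No other vertex is a cut vertex either.

F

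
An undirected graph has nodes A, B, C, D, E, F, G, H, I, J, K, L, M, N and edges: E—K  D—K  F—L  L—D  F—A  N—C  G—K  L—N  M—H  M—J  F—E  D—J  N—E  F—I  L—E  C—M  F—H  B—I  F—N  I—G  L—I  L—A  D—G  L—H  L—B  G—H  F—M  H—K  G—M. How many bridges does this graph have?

The edges on the cycle L-N-C-M-G-D-L are not bridges since each lies on that cycle.
Every edge lies on some cycle, so there are no bridges.

0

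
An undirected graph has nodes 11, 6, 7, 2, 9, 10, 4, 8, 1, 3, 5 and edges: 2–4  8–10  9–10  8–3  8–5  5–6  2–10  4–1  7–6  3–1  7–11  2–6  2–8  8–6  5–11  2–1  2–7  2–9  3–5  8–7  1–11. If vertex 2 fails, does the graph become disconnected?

No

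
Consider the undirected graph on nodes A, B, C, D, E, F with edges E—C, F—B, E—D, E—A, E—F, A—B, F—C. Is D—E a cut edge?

Yes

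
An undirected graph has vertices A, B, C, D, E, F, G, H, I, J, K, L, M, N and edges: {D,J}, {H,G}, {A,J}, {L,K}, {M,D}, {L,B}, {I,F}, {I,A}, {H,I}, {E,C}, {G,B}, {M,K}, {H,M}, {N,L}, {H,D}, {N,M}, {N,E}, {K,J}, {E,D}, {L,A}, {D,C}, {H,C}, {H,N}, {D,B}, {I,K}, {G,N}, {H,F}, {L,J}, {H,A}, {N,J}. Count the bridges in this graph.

0

The edges on the cycle H-G-N-E-D-H are not bridges since each lies on that cycle.
Every edge lies on some cycle, so there are no bridges.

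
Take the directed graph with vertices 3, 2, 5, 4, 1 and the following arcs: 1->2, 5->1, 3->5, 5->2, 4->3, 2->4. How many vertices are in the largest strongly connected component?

{1, 2, 3, 4, 5} are all mutually reachable — one SCC of size 5.
The largest has 5 vertices.

5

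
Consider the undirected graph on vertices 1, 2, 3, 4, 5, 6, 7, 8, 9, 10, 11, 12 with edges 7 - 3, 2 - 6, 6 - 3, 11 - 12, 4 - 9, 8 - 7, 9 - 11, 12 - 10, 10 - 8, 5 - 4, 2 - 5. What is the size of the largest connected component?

11

1 is isolated — a component by itself.
Starting from 2 we can reach 2, 3, 4, 5, 6, 7, 8, 9, 10, 11, 12. That is one component of size 11.
The largest has 11 vertices.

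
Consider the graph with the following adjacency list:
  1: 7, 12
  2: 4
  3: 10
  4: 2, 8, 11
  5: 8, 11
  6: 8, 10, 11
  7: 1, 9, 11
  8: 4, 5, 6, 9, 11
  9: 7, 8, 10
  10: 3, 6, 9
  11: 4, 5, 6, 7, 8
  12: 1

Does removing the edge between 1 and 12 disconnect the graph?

Yes

Removing 1-12 leaves no path between 1 and 12: the component count goes from 1 to 2. So it is a bridge.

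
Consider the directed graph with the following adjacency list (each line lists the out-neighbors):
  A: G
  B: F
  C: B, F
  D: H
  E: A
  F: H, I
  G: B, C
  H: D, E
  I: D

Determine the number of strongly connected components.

1

{A, B, C, D, E, F, G, H, I} are all mutually reachable — one SCC of size 9.
That gives 1 strongly connected component.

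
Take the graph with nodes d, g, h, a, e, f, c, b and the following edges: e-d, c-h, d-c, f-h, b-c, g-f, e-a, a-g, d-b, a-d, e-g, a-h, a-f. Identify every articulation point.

Removing d, for instance, still leaves 1 component. No single vertex removal increases the component count — the graph has no articulation points.

none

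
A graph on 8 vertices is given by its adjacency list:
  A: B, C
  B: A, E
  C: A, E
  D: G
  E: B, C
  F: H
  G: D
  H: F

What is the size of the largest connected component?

Starting from D we can reach D, G. That is one component of size 2.
Starting from F we can reach F, H. That is one component of size 2.
Starting from A we can reach A, B, C, E. That is one component of size 4.
The largest has 4 vertices.

4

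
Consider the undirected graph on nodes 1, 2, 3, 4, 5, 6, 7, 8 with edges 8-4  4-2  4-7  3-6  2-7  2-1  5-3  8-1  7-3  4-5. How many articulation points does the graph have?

1

Removing 3 increases the component count from 1 to 2, so 3 is a cut vertex.
By contrast removing 4 leaves 1 component; it is not a cut vertex. No other vertex is a cut vertex either.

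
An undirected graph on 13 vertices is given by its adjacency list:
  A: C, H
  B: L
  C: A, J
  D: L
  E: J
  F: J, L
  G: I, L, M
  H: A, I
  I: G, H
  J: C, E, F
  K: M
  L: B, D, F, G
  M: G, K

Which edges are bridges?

B-L, D-L, E-J, G-M, K-M

The edges on the cycle C-A-H-I-G-L-F-J-C are not bridges since each lies on that cycle.
But removing E-J disconnects E from J; removing M-K disconnects M from K; removing D-L disconnects D from L; removing M-G disconnects M from G — these are bridges.
In total 5 edges are bridges.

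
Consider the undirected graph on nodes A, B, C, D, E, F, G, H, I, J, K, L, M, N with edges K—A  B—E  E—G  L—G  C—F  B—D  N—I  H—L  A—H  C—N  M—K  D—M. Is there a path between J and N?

The component containing J is {J}, and N is not in it.

No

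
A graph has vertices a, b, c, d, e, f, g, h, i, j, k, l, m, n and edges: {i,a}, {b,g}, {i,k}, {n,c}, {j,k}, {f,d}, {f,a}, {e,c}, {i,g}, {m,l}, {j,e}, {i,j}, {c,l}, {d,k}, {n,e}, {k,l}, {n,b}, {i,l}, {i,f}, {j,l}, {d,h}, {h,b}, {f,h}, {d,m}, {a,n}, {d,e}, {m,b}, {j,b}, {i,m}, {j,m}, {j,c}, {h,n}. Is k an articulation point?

No

Deleting k leaves 1 component (was 1) (its neighbors d, i, j, l remain connected to each other), so k is not a cut vertex.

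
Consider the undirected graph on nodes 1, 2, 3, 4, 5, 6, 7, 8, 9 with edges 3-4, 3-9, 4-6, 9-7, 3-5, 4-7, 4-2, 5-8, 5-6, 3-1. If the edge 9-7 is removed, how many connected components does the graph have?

9 and 7 are still connected via 9-3-4-7, so the component count stays at 1.

1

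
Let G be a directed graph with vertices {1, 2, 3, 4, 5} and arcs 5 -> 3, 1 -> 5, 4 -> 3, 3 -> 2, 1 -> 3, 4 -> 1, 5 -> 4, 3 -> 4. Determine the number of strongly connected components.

2

{1, 3, 4, 5} are all mutually reachable — one SCC of size 4.
{2} is an SCC by itself.
That gives 2 strongly connected components.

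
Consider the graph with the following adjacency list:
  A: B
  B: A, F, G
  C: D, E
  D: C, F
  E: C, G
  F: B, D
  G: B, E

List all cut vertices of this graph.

B

Removing B increases the component count from 1 to 2, so B is a cut vertex.
By contrast removing G leaves 1 component; it is not a cut vertex. No other vertex is a cut vertex either.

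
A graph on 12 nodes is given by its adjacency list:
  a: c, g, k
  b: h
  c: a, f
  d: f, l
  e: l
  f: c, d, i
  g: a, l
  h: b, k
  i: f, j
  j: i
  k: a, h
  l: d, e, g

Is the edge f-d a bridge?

No

After removing f-d, the path f-c-a-g-l-d still connects them, so the edge is not a bridge.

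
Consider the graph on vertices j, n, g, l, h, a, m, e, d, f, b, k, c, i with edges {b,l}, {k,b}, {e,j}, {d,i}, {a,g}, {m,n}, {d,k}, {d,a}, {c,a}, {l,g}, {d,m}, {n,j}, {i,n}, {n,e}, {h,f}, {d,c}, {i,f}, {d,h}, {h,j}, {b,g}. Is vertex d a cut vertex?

Deleting d raises the number of components from 1 to 2, so d is a cut vertex.

Yes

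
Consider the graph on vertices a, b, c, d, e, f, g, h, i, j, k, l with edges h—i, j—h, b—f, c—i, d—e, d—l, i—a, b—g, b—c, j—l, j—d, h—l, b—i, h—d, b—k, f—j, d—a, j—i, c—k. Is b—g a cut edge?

Yes

Removing b—g leaves no path between b and g: the component count goes from 1 to 2. So it is a bridge.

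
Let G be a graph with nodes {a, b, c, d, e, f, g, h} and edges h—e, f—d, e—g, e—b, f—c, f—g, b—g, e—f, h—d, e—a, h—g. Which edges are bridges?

The edges on the cycle h-e-b-g-h are not bridges since each lies on that cycle.
But removing c—f disconnects c from f; removing a—e disconnects a from e — these are bridges.

a-e, c-f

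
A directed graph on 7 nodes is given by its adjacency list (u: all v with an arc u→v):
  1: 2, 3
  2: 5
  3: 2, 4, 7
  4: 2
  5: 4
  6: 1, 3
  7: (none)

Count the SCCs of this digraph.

5

{2, 4, 5} are all mutually reachable — one SCC of size 3.
{6} is an SCC by itself.
{1} is an SCC by itself.
{7} is an SCC by itself.
{3} is an SCC by itself.
That gives 5 strongly connected components.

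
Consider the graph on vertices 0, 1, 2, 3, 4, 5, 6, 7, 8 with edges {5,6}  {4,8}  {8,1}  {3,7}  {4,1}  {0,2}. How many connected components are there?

4

Starting from 5 we can reach 5, 6. That is one component of size 2.
Starting from 0 we can reach 0, 2. That is one component of size 2.
Starting from 3 we can reach 3, 7. That is one component of size 2.
Starting from 1 we can reach 1, 4, 8. That is one component of size 3.
Total: 4 components.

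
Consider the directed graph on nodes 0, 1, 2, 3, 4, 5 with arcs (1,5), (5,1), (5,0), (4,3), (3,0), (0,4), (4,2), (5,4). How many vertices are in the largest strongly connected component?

{0, 3, 4} are all mutually reachable — one SCC of size 3.
{1, 5} are all mutually reachable — one SCC of size 2.
{2} is an SCC by itself.
The largest has 3 vertices.

3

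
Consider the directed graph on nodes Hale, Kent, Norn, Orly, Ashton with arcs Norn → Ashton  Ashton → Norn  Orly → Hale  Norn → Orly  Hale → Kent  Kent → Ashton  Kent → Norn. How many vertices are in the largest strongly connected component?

5

{Hale, Kent, Norn, Orly, Ashton} are all mutually reachable — one SCC of size 5.
The largest has 5 vertices.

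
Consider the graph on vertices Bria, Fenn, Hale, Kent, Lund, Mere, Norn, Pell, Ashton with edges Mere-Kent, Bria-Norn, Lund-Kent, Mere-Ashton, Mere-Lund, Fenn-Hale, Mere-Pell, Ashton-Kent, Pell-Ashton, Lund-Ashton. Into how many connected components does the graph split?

Starting from Fenn we can reach Fenn, Hale. That is one component of size 2.
Starting from Bria we can reach Bria, Norn. That is one component of size 2.
Starting from Kent we can reach Kent, Lund, Mere, Pell, Ashton. That is one component of size 5.
Total: 3 components.

3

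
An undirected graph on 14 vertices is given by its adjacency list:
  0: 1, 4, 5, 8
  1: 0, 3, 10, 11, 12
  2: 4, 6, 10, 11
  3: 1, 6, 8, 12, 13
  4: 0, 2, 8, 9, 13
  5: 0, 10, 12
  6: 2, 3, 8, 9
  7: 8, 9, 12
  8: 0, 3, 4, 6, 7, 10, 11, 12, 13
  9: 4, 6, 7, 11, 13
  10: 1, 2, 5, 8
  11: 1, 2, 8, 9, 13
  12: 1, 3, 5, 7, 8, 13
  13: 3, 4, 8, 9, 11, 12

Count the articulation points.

0

Removing 1, for instance, still leaves 1 component. No single vertex removal increases the component count — the graph has no articulation points.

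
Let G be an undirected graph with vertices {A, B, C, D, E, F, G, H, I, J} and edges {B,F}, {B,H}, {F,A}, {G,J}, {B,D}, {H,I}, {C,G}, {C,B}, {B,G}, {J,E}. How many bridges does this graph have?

7

The edges on the cycle C-B-G-C are not bridges since each lies on that cycle.
But removing H - I disconnects H from I; removing B - D disconnects B from D; removing G - J disconnects G from J; removing J - E disconnects J from E — these are bridges.
In total 7 edges are bridges.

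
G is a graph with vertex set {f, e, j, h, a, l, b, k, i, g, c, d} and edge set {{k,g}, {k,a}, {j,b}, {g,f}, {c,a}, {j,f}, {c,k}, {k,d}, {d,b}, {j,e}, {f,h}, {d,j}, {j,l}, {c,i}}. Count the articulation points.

Removing c increases the component count from 1 to 2, so c is a cut vertex.
Removing f increases the component count from 1 to 2, so f is a cut vertex.
Removing j increases the component count from 1 to 3, so j is a cut vertex.
Likewise k is a cut vertex.
By contrast removing d leaves 1 component; it is not a cut vertex. No other vertex is a cut vertex either.

4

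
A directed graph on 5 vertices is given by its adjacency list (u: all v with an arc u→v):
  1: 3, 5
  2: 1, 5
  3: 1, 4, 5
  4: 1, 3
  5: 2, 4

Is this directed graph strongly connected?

Yes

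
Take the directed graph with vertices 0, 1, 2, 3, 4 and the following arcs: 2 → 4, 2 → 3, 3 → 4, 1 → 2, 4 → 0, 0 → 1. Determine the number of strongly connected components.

{0, 1, 2, 3, 4} are all mutually reachable — one SCC of size 5.
That gives 1 strongly connected component.

1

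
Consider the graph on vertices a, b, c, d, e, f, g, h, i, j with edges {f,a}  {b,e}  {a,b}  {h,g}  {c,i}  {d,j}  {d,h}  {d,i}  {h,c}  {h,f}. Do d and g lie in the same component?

Yes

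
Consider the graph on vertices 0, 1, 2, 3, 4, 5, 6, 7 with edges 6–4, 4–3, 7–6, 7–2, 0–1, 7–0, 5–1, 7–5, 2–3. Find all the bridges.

none

The edges on the cycle 7-6-4-3-2-7 are not bridges since each lies on that cycle.
Every edge lies on some cycle, so there are no bridges.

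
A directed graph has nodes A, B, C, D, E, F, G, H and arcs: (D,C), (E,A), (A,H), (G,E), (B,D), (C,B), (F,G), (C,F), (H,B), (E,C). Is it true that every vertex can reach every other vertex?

Yes

From E we can reach every vertex (A, B, C, D, E, F, G, H), and every vertex can reach E (A, B, C, D, E, F, G, H). So the whole graph is one strongly connected component.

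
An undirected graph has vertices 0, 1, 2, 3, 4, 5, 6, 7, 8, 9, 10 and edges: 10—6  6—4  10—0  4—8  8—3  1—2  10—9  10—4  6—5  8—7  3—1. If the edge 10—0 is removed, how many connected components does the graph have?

2

Before removal there is 1 component.
10—0 is a bridge — removing it separates 10's side from 0's side.
After removal: 2 components.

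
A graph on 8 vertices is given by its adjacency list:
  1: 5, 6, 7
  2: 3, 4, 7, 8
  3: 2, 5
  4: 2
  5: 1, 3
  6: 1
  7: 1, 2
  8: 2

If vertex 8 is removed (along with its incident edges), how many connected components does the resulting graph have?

1

With 8 gone, the remaining components are: {1, 2, 3, 4, 5, 6, 7}.
That is 1 component.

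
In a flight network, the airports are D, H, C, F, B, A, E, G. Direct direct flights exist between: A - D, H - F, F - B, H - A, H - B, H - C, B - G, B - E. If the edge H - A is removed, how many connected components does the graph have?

Before removal there is 1 component.
H - A is a bridge — removing it separates H's side from A's side.
After removal: 2 components.

2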